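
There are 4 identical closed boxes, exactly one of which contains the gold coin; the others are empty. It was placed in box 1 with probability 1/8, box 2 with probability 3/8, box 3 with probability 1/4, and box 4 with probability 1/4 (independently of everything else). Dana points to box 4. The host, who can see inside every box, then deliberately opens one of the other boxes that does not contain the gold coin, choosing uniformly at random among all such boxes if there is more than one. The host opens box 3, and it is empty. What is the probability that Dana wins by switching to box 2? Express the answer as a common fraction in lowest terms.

Apply Bayes' rule, conditioning on where the gold coin actually is.
If it is in box 1 (prior 1/8): the host has 2 equally likely choices, so probability 1/2; weight (1/8)·(1/2) = 1/16.
If it is in box 2 (prior 3/8): the host has 2 equally likely choices, so probability 1/2; weight (3/8)·(1/2) = 3/16.
If it is in box 3 (prior 1/4): the host opened box 3, so this case is ruled out; weight (1/4)·0 = 0.
If it is in box 4 (prior 1/4): the host has 3 equally likely choices, so probability 1/3; weight (1/4)·(1/3) = 1/12.
The weights sum to 1/3.
So P(the gold coin in box 2 | the host opened box 3) = (3/16) / (1/3) = 9/16.

9/16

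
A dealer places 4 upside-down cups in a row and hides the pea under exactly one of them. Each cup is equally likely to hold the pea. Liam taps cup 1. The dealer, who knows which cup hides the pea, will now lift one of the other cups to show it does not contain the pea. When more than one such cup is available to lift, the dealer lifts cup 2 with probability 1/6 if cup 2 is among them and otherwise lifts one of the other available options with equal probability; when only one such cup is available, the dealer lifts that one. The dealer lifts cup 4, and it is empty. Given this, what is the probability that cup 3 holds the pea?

10/21

Consider each possible location of the pea in turn.
If it is under cup 1 (prior 1/4): cup 2 is available but not opened; cup 4 gets probability (1 − 1/6)/2 = 5/12; weight (1/4)·(5/12) = 5/48.
If it is under cup 2 (prior 1/4): cup 2 holds the prize so is unavailable; the dealer chooses uniformly among the 2 others, probability 1/2; weight (1/4)·(1/2) = 1/8.
If it is under cup 3 (prior 1/4): cup 2 is available but not opened, probability 5/6; weight (1/4)·(5/6) = 5/24.
If it is under cup 4 (prior 1/4): the dealer opened cup 4, so this case is ruled out; weight (1/4)·0 = 0.
The weights sum to 7/16.
So P(the pea under cup 3 | the dealer opened cup 4) = (5/24) / (7/16) = 10/21.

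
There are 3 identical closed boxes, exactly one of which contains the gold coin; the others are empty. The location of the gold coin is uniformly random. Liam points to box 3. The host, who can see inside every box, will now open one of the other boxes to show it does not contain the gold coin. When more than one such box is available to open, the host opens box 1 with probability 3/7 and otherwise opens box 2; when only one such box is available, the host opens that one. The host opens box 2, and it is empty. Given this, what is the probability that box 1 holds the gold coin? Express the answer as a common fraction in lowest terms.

Apply Bayes' rule, conditioning on where the gold coin actually is.
If it is in box 1 (prior 1/3): only box 2 is available, probability 1; weight (1/3)·1 = 1/3.
If it is in box 2 (prior 1/3): the host opened box 2, so this case is ruled out; weight (1/3)·0 = 0.
If it is in box 3 (prior 1/3): box 1 is available but not opened, probability 4/7; weight (1/3)·(4/7) = 4/21.
The weights sum to 11/21.
So P(the gold coin in box 1 | the host opened box 2) = (1/3) / (11/21) = 7/11.

7/11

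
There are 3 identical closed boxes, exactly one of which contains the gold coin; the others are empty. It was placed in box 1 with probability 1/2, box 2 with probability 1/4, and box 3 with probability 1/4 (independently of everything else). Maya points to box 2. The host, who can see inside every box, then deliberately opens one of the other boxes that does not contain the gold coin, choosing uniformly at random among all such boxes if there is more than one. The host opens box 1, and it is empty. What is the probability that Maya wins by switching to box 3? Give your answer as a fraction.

Apply Bayes' rule, conditioning on where the gold coin actually is.
If it is in box 1 (prior 1/2): the host opened box 1, so this case is ruled out; weight (1/2)·0 = 0.
If it is in box 2 (prior 1/4): the host has 2 equally likely choices, so probability 1/2; weight (1/4)·(1/2) = 1/8.
If it is in box 3 (prior 1/4): the host has no choice, probability 1; weight (1/4)·1 = 1/4.
The weights sum to 3/8.
So P(the gold coin in box 3 | the host opened box 1) = (1/4) / (3/8) = 2/3.

2/3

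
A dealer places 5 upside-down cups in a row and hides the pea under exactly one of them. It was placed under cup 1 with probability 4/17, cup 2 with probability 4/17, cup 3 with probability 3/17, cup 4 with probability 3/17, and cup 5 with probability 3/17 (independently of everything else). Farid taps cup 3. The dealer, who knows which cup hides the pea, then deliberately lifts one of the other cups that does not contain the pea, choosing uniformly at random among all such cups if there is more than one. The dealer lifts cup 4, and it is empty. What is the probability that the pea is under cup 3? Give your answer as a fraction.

9/53

Consider each possible location of the pea in turn.
If it is under either of cups 1 and 2 (prior 4/17 each): the dealer has 3 equally likely choices, so probability 1/3; weight (4/17)·(1/3) = 4/51 each.
If it is under cup 3 (prior 3/17): the dealer has 4 equally likely choices, so probability 1/4; weight (3/17)·(1/4) = 3/68.
If it is under cup 4 (prior 3/17): the dealer opened cup 4, so this case is ruled out; weight (3/17)·0 = 0.
If it is under cup 5 (prior 3/17): the dealer has 3 equally likely choices, so probability 1/3; weight (3/17)·(1/3) = 1/17.
The weights sum to 53/204.
So P(the pea under cup 3 | the dealer opened cup 4) = (3/68) / (53/204) = 9/53.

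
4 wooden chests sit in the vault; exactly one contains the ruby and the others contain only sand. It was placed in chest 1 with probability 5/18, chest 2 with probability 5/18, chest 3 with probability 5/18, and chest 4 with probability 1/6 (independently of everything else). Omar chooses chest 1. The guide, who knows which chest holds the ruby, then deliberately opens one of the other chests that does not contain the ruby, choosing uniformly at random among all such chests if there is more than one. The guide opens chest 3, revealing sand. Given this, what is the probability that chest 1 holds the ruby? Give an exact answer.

Condition on the true location of the ruby.
If it is in chest 1 (prior 5/18): the guide has 3 equally likely choices, so probability 1/3; weight (5/18)·(1/3) = 5/54.
If it is in chest 2 (prior 5/18): the guide has 2 equally likely choices, so probability 1/2; weight (5/18)·(1/2) = 5/36.
If it is in chest 3 (prior 5/18): the guide opened chest 3, so this case is ruled out; weight (5/18)·0 = 0.
If it is in chest 4 (prior 1/6): the guide has 2 equally likely choices, so probability 1/2; weight (1/6)·(1/2) = 1/12.
The weights sum to 17/54.
So P(the ruby in chest 1 | the guide opened chest 3) = (5/54) / (17/54) = 5/17.

5/17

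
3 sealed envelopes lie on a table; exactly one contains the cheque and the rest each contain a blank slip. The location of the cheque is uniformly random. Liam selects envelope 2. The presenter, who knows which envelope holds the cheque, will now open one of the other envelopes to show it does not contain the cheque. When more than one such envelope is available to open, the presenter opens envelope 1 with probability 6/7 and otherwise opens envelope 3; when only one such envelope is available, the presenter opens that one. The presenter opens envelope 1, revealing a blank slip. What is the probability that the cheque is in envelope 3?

Consider each possible location of the cheque in turn.
If it is in envelope 1 (prior 1/3): the presenter opened envelope 1, so this case is ruled out; weight (1/3)·0 = 0.
If it is in envelope 2 (prior 1/3): envelope 1 is available, opened with probability 6/7; weight (1/3)·(6/7) = 2/7.
If it is in envelope 3 (prior 1/3): only envelope 1 is available, probability 1; weight (1/3)·1 = 1/3.
The weights sum to 13/21.
So P(the cheque in envelope 3 | the presenter opened envelope 1) = (1/3) / (13/21) = 7/13.

7/13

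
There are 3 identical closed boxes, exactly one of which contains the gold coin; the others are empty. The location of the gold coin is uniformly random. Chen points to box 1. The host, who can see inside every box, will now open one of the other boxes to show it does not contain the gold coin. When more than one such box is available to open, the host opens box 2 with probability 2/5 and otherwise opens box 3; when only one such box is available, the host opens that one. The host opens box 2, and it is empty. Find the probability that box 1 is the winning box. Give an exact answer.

Consider each possible location of the gold coin in turn.
If it is in box 1 (prior 1/3): box 2 is available, opened with probability 2/5; weight (1/3)·(2/5) = 2/15.
If it is in box 2 (prior 1/3): the host opened box 2, so this case is ruled out; weight (1/3)·0 = 0.
If it is in box 3 (prior 1/3): only box 2 is available, probability 1; weight (1/3)·1 = 1/3.
The weights sum to 7/15.
So P(the gold coin in box 1 | the host opened box 2) = (2/15) / (7/15) = 2/7.

2/7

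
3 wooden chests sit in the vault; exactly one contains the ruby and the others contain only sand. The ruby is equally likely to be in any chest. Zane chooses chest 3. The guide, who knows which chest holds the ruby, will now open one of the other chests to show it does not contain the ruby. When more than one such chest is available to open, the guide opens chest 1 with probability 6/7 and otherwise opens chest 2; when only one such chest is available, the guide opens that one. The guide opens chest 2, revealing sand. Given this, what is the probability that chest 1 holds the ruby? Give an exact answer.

7/8

Consider each possible location of the ruby in turn.
If it is in chest 1 (prior 1/3): only chest 2 is available, probability 1; weight (1/3)·1 = 1/3.
If it is in chest 2 (prior 1/3): the guide opened chest 2, so this case is ruled out; weight (1/3)·0 = 0.
If it is in chest 3 (prior 1/3): chest 1 is available but not opened, probability 1/7; weight (1/3)·(1/7) = 1/21.
The weights sum to 8/21.
So P(the ruby in chest 1 | the guide opened chest 2) = (1/3) / (8/21) = 7/8.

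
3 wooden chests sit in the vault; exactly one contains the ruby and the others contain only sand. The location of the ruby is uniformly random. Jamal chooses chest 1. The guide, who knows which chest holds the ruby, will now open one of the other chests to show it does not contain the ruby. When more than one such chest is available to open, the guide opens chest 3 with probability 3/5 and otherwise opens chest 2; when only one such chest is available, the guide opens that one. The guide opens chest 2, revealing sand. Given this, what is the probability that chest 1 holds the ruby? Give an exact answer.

Apply Bayes' rule, conditioning on where the ruby actually is.
If it is in chest 1 (prior 1/3): chest 3 is available but not opened, probability 2/5; weight (1/3)·(2/5) = 2/15.
If it is in chest 2 (prior 1/3): the guide opened chest 2, so this case is ruled out; weight (1/3)·0 = 0.
If it is in chest 3 (prior 1/3): only chest 2 is available, probability 1; weight (1/3)·1 = 1/3.
The weights sum to 7/15.
So P(the ruby in chest 1 | the guide opened chest 2) = (2/15) / (7/15) = 2/7.

2/7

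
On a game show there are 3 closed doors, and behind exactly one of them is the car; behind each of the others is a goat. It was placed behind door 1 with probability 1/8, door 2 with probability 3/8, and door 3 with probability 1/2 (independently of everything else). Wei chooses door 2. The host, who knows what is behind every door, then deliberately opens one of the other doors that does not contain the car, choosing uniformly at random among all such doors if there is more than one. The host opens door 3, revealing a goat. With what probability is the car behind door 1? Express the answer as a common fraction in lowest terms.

Condition on the true location of the car.
If it is behind door 1 (prior 1/8): the host has no choice, probability 1; weight (1/8)·1 = 1/8.
If it is behind door 2 (prior 3/8): the host has 2 equally likely choices, so probability 1/2; weight (3/8)·(1/2) = 3/16.
If it is behind door 3 (prior 1/2): the host opened door 3, so this case is ruled out; weight (1/2)·0 = 0.
The weights sum to 5/16.
So P(the car behind door 1 | the host opened door 3) = (1/8) / (5/16) = 2/5.

2/5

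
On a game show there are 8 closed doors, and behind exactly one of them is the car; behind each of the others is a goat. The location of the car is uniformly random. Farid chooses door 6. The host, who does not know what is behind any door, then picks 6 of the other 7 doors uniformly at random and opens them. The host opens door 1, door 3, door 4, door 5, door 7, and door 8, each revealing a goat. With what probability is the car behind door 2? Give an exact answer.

1/2

Consider each possible location of the car in turn.
If it is behind any of doors 1, 3, 4, 5, 7, and 8 (prior 1/8 each): that door was opened and seen not to hold the prize — ruled out; weight (1/8)·0 = 0 each.
If it is behind either of doors 2 and 6 (prior 1/8 each): the host picks exactly this set with probability 1/7 regardless, and none is the prize; weight (1/8)·(1/7) = 1/56 each.
The weights sum to 1/28.
So P(the car behind door 2 | the host opened door 1, door 3, door 4, door 5, door 7, and door 8) = (1/56) / (1/28) = 1/2.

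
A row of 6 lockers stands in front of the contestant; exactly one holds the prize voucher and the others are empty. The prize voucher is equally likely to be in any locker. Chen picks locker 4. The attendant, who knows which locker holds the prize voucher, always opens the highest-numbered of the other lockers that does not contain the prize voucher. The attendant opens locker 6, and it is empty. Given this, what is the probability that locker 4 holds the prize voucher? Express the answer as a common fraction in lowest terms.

1/5

Consider each possible location of the prize voucher in turn.
If it is in any of lockers 1, 2, 3, 4, and 5 (prior 1/6 each): locker 6 is the highest-numbered option available, probability 1; weight (1/6)·1 = 1/6 each.
If it is in locker 6 (prior 1/6): the attendant opened locker 6, so this case is ruled out; weight (1/6)·0 = 0.
The weights sum to 5/6.
So P(the prize voucher in locker 4 | the attendant opened locker 6) = (1/6) / (5/6) = 1/5.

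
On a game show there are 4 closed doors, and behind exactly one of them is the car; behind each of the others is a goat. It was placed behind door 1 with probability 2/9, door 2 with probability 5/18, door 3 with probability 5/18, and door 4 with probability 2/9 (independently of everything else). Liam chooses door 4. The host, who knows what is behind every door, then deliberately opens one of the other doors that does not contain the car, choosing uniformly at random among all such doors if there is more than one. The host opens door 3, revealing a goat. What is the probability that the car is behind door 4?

8/35

Consider each possible location of the car in turn.
If it is behind door 1 (prior 2/9): the host has 2 equally likely choices, so probability 1/2; weight (2/9)·(1/2) = 1/9.
If it is behind door 2 (prior 5/18): the host has 2 equally likely choices, so probability 1/2; weight (5/18)·(1/2) = 5/36.
If it is behind door 3 (prior 5/18): the host opened door 3, so this case is ruled out; weight (5/18)·0 = 0.
If it is behind door 4 (prior 2/9): the host has 3 equally likely choices, so probability 1/3; weight (2/9)·(1/3) = 2/27.
The weights sum to 35/108.
So P(the car behind door 4 | the host opened door 3) = (2/27) / (35/108) = 8/35.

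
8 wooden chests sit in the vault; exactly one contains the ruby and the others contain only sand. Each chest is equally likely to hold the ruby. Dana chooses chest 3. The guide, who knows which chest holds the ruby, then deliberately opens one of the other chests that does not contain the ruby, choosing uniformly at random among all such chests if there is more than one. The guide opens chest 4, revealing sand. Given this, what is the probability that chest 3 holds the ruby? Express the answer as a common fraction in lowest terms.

Condition on the true location of the ruby.
If it is in any of chests 1, 2, 5, 6, 7, and 8 (prior 1/8 each): the guide has 6 equally likely choices, so probability 1/6; weight (1/8)·(1/6) = 1/48 each.
If it is in chest 3 (prior 1/8): the guide has 7 equally likely choices, so probability 1/7; weight (1/8)·(1/7) = 1/56.
If it is in chest 4 (prior 1/8): the guide opened chest 4, so this case is ruled out; weight (1/8)·0 = 0.
The weights sum to 1/7.
So P(the ruby in chest 3 | the guide opened chest 4) = (1/56) / (1/7) = 1/8.

1/8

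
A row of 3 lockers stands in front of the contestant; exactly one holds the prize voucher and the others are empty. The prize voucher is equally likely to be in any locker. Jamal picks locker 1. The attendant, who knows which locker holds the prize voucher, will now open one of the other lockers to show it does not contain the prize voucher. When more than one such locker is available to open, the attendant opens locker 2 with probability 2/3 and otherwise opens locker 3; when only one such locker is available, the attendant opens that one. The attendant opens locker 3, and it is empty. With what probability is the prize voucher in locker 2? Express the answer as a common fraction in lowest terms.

Condition on the true location of the prize voucher.
If it is in locker 1 (prior 1/3): locker 2 is available but not opened, probability 1/3; weight (1/3)·(1/3) = 1/9.
If it is in locker 2 (prior 1/3): only locker 3 is available, probability 1; weight (1/3)·1 = 1/3.
If it is in locker 3 (prior 1/3): the attendant opened locker 3, so this case is ruled out; weight (1/3)·0 = 0.
The weights sum to 4/9.
So P(the prize voucher in locker 2 | the attendant opened locker 3) = (1/3) / (4/9) = 3/4.

3/4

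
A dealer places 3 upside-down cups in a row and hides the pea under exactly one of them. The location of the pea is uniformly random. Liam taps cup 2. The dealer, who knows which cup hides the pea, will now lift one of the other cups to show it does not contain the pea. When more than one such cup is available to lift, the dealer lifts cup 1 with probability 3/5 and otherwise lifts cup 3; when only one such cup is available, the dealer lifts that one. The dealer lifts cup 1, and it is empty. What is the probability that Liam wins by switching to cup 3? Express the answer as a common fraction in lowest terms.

5/8

Condition on the true location of the pea.
If it is under cup 1 (prior 1/3): the dealer opened cup 1, so this case is ruled out; weight (1/3)·0 = 0.
If it is under cup 2 (prior 1/3): cup 1 is available, opened with probability 3/5; weight (1/3)·(3/5) = 1/5.
If it is under cup 3 (prior 1/3): only cup 1 is available, probability 1; weight (1/3)·1 = 1/3.
The weights sum to 8/15.
So P(the pea under cup 3 | the dealer opened cup 1) = (1/3) / (8/15) = 5/8.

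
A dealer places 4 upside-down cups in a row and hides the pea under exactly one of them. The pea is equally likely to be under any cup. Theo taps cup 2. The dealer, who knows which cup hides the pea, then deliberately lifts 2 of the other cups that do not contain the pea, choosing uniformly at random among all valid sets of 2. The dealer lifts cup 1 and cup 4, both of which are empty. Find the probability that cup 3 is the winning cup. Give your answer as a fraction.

3/4

Consider each possible location of the pea in turn.
If it is under either of cups 1 and 4 (prior 1/4 each): that cup was opened and seen not to hold the prize — ruled out; weight (1/4)·0 = 0 each.
If it is under cup 2 (prior 1/4): the dealer has 3 equally likely choices, so probability 1/3; weight (1/4)·(1/3) = 1/12.
If it is under cup 3 (prior 1/4): the dealer has no choice, probability 1; weight (1/4)·1 = 1/4.
The weights sum to 1/3.
So P(the pea under cup 3 | the dealer opened cup 1 and cup 4) = (1/4) / (1/3) = 3/4.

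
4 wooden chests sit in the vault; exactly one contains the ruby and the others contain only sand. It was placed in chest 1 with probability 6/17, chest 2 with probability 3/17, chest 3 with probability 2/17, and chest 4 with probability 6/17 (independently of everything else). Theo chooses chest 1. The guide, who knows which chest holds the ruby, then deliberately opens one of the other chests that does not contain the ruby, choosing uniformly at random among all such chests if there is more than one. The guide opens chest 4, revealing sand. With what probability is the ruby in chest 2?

1/3

Condition on the true location of the ruby.
If it is in chest 1 (prior 6/17): the guide has 3 equally likely choices, so probability 1/3; weight (6/17)·(1/3) = 2/17.
If it is in chest 2 (prior 3/17): the guide has 2 equally likely choices, so probability 1/2; weight (3/17)·(1/2) = 3/34.
If it is in chest 3 (prior 2/17): the guide has 2 equally likely choices, so probability 1/2; weight (2/17)·(1/2) = 1/17.
If it is in chest 4 (prior 6/17): the guide opened chest 4, so this case is ruled out; weight (6/17)·0 = 0.
The weights sum to 9/34.
So P(the ruby in chest 2 | the guide opened chest 4) = (3/34) / (9/34) = 1/3.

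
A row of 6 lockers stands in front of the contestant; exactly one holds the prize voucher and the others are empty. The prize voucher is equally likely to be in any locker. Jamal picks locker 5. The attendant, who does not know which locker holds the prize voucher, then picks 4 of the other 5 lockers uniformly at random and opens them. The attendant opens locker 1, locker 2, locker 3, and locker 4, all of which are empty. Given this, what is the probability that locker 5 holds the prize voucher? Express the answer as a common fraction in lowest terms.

Because the attendant chose which lockers to open without knowing where the prize voucher is, the choice is independent of the prize location. Learning that none of the 4 opened lockers holds the prize voucher simply rules out those 4 locations and leaves the remaining 2 lockers still equally likely by symmetry.
So P(the prize voucher in locker 5) = 1/2.

1/2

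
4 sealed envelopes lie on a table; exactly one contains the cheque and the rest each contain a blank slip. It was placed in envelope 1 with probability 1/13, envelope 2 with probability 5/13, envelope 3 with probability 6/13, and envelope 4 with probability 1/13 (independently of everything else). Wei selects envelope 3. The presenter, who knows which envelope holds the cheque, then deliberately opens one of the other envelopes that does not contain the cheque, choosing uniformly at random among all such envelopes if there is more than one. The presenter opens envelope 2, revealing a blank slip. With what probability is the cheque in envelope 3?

2/3

Apply Bayes' rule, conditioning on where the cheque actually is.
If it is in either of envelopes 1 and 4 (prior 1/13 each): the presenter has 2 equally likely choices, so probability 1/2; weight (1/13)·(1/2) = 1/26 each.
If it is in envelope 2 (prior 5/13): the presenter opened envelope 2, so this case is ruled out; weight (5/13)·0 = 0.
If it is in envelope 3 (prior 6/13): the presenter has 3 equally likely choices, so probability 1/3; weight (6/13)·(1/3) = 2/13.
The weights sum to 3/13.
So P(the cheque in envelope 3 | the presenter opened envelope 2) = (2/13) / (3/13) = 2/3.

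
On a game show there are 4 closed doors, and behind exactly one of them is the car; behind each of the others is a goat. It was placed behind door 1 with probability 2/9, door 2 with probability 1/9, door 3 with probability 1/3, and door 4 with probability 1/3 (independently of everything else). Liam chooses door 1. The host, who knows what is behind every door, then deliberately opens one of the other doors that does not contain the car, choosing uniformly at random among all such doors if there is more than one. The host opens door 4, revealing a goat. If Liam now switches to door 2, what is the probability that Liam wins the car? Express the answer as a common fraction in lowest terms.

3/16

Consider each possible location of the car in turn.
If it is behind door 1 (prior 2/9): the host has 3 equally likely choices, so probability 1/3; weight (2/9)·(1/3) = 2/27.
If it is behind door 2 (prior 1/9): the host has 2 equally likely choices, so probability 1/2; weight (1/9)·(1/2) = 1/18.
If it is behind door 3 (prior 1/3): the host has 2 equally likely choices, so probability 1/2; weight (1/3)·(1/2) = 1/6.
If it is behind door 4 (prior 1/3): the host opened door 4, so this case is ruled out; weight (1/3)·0 = 0.
The weights sum to 8/27.
So P(the car behind door 2 | the host opened door 4) = (1/18) / (8/27) = 3/16.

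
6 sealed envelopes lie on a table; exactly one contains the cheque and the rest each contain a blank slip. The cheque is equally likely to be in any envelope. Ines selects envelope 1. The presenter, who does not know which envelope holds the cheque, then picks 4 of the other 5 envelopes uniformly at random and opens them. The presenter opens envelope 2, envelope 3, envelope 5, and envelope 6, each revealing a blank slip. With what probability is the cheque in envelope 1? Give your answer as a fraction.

1/2

Condition on the true location of the cheque.
If it is in either of envelopes 1 and 4 (prior 1/6 each): the presenter picks exactly this set with probability 1/5 regardless, and none is the prize; weight (1/6)·(1/5) = 1/30 each.
If it is in any of envelopes 2, 3, 5, and 6 (prior 1/6 each): that envelope was opened and seen not to hold the prize — ruled out; weight (1/6)·0 = 0 each.
The weights sum to 1/15.
So P(the cheque in envelope 1 | the presenter opened envelope 2, envelope 3, envelope 5, and envelope 6) = (1/30) / (1/15) = 1/2.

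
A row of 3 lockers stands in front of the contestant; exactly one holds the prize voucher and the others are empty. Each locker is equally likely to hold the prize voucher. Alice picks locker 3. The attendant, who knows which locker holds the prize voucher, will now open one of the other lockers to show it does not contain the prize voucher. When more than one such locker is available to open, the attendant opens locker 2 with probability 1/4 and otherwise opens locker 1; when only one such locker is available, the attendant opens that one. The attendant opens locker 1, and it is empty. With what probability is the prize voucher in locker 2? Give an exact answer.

4/7

Condition on the true location of the prize voucher.
If it is in locker 1 (prior 1/3): the attendant opened locker 1, so this case is ruled out; weight (1/3)·0 = 0.
If it is in locker 2 (prior 1/3): only locker 1 is available, probability 1; weight (1/3)·1 = 1/3.
If it is in locker 3 (prior 1/3): locker 2 is available but not opened, probability 3/4; weight (1/3)·(3/4) = 1/4.
The weights sum to 7/12.
So P(the prize voucher in locker 2 | the attendant opened locker 1) = (1/3) / (7/12) = 4/7.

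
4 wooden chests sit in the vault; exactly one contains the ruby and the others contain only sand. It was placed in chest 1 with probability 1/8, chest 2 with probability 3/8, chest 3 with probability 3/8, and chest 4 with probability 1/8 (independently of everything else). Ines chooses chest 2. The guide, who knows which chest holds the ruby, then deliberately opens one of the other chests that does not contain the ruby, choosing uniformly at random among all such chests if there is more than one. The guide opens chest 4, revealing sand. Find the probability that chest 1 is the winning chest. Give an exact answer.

Consider each possible location of the ruby in turn.
If it is in chest 1 (prior 1/8): the guide has 2 equally likely choices, so probability 1/2; weight (1/8)·(1/2) = 1/16.
If it is in chest 2 (prior 3/8): the guide has 3 equally likely choices, so probability 1/3; weight (3/8)·(1/3) = 1/8.
If it is in chest 3 (prior 3/8): the guide has 2 equally likely choices, so probability 1/2; weight (3/8)·(1/2) = 3/16.
If it is in chest 4 (prior 1/8): the guide opened chest 4, so this case is ruled out; weight (1/8)·0 = 0.
The weights sum to 3/8.
So P(the ruby in chest 1 | the guide opened chest 4) = (1/16) / (3/8) = 1/6.

1/6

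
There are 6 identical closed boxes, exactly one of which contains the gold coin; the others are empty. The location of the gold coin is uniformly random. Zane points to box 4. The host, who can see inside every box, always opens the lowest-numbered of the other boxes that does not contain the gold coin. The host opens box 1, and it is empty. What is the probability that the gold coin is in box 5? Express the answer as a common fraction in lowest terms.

1/5

Condition on the true location of the gold coin.
If it is in box 1 (prior 1/6): the host opened box 1, so this case is ruled out; weight (1/6)·0 = 0.
If it is in any of boxes 2, 3, 4, 5, and 6 (prior 1/6 each): box 1 is the lowest-numbered option available, probability 1; weight (1/6)·1 = 1/6 each.
The weights sum to 5/6.
So P(the gold coin in box 5 | the host opened box 1) = (1/6) / (5/6) = 1/5.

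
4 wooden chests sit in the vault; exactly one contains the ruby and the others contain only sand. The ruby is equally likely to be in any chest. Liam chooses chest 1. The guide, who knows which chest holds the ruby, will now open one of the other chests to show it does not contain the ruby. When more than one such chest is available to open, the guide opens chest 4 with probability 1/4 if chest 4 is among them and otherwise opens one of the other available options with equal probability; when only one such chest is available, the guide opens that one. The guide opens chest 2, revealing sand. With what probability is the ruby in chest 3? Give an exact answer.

Apply Bayes' rule, conditioning on where the ruby actually is.
If it is in chest 1 (prior 1/4): chest 4 is available but not opened; chest 2 gets probability (1 − 1/4)/2 = 3/8; weight (1/4)·(3/8) = 3/32.
If it is in chest 2 (prior 1/4): the guide opened chest 2, so this case is ruled out; weight (1/4)·0 = 0.
If it is in chest 3 (prior 1/4): chest 4 is available but not opened, probability 3/4; weight (1/4)·(3/4) = 3/16.
If it is in chest 4 (prior 1/4): chest 4 holds the prize so is unavailable; the guide chooses uniformly among the 2 others, probability 1/2; weight (1/4)·(1/2) = 1/8.
The weights sum to 13/32.
So P(the ruby in chest 3 | the guide opened chest 2) = (3/16) / (13/32) = 6/13.

6/13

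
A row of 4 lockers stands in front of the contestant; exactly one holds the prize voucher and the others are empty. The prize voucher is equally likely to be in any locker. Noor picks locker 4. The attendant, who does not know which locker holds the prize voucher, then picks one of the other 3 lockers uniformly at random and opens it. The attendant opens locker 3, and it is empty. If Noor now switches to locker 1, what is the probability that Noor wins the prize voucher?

1/3

Consider each possible location of the prize voucher in turn.
If it is in any of lockers 1, 2, and 4 (prior 1/4 each): the attendant picks locker 3 with probability 1/3 regardless, and it is not the prize; weight (1/4)·(1/3) = 1/12 each.
If it is in locker 3 (prior 1/4): the attendant opened locker 3, so this case is ruled out; weight (1/4)·0 = 0.
The weights sum to 1/4.
So P(the prize voucher in locker 1 | the attendant opened locker 3) = (1/12) / (1/4) = 1/3.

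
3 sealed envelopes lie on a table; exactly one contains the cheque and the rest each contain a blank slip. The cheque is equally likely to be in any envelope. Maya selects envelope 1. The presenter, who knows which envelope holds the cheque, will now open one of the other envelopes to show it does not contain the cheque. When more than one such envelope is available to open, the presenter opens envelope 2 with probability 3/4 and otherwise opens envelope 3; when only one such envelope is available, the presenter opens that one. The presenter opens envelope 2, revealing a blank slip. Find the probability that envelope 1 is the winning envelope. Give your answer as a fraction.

3/7

Apply Bayes' rule, conditioning on where the cheque actually is.
If it is in envelope 1 (prior 1/3): envelope 2 is available, opened with probability 3/4; weight (1/3)·(3/4) = 1/4.
If it is in envelope 2 (prior 1/3): the presenter opened envelope 2, so this case is ruled out; weight (1/3)·0 = 0.
If it is in envelope 3 (prior 1/3): only envelope 2 is available, probability 1; weight (1/3)·1 = 1/3.
The weights sum to 7/12.
So P(the cheque in envelope 1 | the presenter opened envelope 2) = (1/4) / (7/12) = 3/7.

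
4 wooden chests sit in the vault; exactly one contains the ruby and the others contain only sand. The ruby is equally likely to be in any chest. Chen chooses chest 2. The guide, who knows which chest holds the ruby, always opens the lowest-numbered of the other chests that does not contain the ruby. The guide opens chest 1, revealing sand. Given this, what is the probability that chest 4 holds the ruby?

Apply Bayes' rule, conditioning on where the ruby actually is.
If it is in chest 1 (prior 1/4): the guide opened chest 1, so this case is ruled out; weight (1/4)·0 = 0.
If it is in any of chests 2, 3, and 4 (prior 1/4 each): chest 1 is the lowest-numbered option available, probability 1; weight (1/4)·1 = 1/4 each.
The weights sum to 3/4.
So P(the ruby in chest 4 | the guide opened chest 1) = (1/4) / (3/4) = 1/3.

1/3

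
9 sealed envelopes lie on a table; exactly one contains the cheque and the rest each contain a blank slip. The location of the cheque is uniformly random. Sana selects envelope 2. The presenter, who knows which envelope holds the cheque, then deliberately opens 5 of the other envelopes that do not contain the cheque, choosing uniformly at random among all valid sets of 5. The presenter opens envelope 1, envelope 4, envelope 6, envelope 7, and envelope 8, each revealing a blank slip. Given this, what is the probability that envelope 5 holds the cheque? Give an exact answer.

Consider each possible location of the cheque in turn.
If it is in any of envelopes 1, 4, 6, 7, and 8 (prior 1/9 each): that envelope was opened and seen not to hold the prize — ruled out; weight (1/9)·0 = 0 each.
If it is in envelope 2 (prior 1/9): the presenter has 56 equally likely choices, so probability 1/56; weight (1/9)·(1/56) = 1/504.
If it is in any of envelopes 3, 5, and 9 (prior 1/9 each): the presenter has 21 equally likely choices, so probability 1/21; weight (1/9)·(1/21) = 1/189 each.
The weights sum to 1/56.
So P(the cheque in envelope 5 | the presenter opened envelope 1, envelope 4, envelope 6, envelope 7, and envelope 8) = (1/189) / (1/56) = 8/27.

8/27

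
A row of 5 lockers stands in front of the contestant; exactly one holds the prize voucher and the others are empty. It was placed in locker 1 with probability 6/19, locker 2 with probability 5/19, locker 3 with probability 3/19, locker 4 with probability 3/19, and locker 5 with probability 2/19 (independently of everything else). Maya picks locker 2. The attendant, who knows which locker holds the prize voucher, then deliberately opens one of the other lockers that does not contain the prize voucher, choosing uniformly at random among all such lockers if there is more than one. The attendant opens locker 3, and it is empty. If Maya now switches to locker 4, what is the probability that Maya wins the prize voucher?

12/59

Consider each possible location of the prize voucher in turn.
If it is in locker 1 (prior 6/19): the attendant has 3 equally likely choices, so probability 1/3; weight (6/19)·(1/3) = 2/19.
If it is in locker 2 (prior 5/19): the attendant has 4 equally likely choices, so probability 1/4; weight (5/19)·(1/4) = 5/76.
If it is in locker 3 (prior 3/19): the attendant opened locker 3, so this case is ruled out; weight (3/19)·0 = 0.
If it is in locker 4 (prior 3/19): the attendant has 3 equally likely choices, so probability 1/3; weight (3/19)·(1/3) = 1/19.
If it is in locker 5 (prior 2/19): the attendant has 3 equally likely choices, so probability 1/3; weight (2/19)·(1/3) = 2/57.
The weights sum to 59/228.
So P(the prize voucher in locker 4 | the attendant opened locker 3) = (1/19) / (59/228) = 12/59.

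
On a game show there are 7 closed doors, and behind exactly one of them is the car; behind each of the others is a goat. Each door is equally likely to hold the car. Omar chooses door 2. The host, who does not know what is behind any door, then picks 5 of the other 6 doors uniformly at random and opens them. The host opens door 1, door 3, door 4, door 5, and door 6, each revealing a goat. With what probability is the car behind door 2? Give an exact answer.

1/2

Condition on the true location of the car.
If it is behind any of doors 1, 3, 4, 5, and 6 (prior 1/7 each): that door was opened and seen not to hold the prize — ruled out; weight (1/7)·0 = 0 each.
If it is behind either of doors 2 and 7 (prior 1/7 each): the host picks exactly this set with probability 1/6 regardless, and none is the prize; weight (1/7)·(1/6) = 1/42 each.
The weights sum to 1/21.
So P(the car behind door 2 | the host opened door 1, door 3, door 4, door 5, and door 6) = (1/42) / (1/21) = 1/2.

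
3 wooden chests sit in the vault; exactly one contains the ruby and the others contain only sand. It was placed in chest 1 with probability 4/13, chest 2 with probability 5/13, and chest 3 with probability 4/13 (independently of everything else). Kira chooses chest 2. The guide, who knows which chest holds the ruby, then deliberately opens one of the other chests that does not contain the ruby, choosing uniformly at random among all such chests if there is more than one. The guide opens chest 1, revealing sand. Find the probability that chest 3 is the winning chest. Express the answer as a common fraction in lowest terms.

8/13

Condition on the true location of the ruby.
If it is in chest 1 (prior 4/13): the guide opened chest 1, so this case is ruled out; weight (4/13)·0 = 0.
If it is in chest 2 (prior 5/13): the guide has 2 equally likely choices, so probability 1/2; weight (5/13)·(1/2) = 5/26.
If it is in chest 3 (prior 4/13): the guide has no choice, probability 1; weight (4/13)·1 = 4/13.
The weights sum to 1/2.
So P(the ruby in chest 3 | the guide opened chest 1) = (4/13) / (1/2) = 8/13.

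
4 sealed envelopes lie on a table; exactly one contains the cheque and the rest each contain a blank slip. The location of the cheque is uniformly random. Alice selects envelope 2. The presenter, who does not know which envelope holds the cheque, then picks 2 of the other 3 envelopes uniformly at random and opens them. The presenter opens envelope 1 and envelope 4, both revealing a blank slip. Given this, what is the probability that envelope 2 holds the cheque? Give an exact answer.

Condition on the true location of the cheque.
If it is in either of envelopes 1 and 4 (prior 1/4 each): that envelope was opened and seen not to hold the prize — ruled out; weight (1/4)·0 = 0 each.
If it is in either of envelopes 2 and 3 (prior 1/4 each): the presenter picks exactly this set with probability 1/3 regardless, and none is the prize; weight (1/4)·(1/3) = 1/12 each.
The weights sum to 1/6.
So P(the cheque in envelope 2 | the presenter opened envelope 1 and envelope 4) = (1/12) / (1/6) = 1/2.

1/2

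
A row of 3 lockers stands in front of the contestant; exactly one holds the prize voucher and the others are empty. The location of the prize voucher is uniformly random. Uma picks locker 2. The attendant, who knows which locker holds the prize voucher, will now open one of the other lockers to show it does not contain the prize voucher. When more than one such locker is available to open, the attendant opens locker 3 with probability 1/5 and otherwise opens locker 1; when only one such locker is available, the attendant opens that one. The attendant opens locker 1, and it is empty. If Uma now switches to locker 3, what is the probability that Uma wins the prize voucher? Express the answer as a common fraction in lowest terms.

Consider each possible location of the prize voucher in turn.
If it is in locker 1 (prior 1/3): the attendant opened locker 1, so this case is ruled out; weight (1/3)·0 = 0.
If it is in locker 2 (prior 1/3): locker 3 is available but not opened, probability 4/5; weight (1/3)·(4/5) = 4/15.
If it is in locker 3 (prior 1/3): only locker 1 is available, probability 1; weight (1/3)·1 = 1/3.
The weights sum to 3/5.
So P(the prize voucher in locker 3 | the attendant opened locker 1) = (1/3) / (3/5) = 5/9.

5/9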